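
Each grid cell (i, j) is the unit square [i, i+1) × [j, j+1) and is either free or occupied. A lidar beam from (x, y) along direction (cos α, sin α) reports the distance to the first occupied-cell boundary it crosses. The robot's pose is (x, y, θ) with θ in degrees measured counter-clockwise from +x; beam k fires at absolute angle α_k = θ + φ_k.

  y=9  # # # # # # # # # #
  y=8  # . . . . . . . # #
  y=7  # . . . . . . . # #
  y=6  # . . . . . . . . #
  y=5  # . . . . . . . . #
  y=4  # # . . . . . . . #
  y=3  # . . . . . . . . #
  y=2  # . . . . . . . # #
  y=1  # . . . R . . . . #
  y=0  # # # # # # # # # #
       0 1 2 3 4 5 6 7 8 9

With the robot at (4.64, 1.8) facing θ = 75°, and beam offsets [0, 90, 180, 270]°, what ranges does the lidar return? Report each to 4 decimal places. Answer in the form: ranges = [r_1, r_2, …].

ranges = [7.4540, 3.7684, 0.8282, 3.0910]

beam 1: φ=0°, α=75°
  cosα=0.2588 sinα=0.9659 | (4,1) | tMaxX 1.3909 tMaxY 0.2071 | tΔX 3.8637 tΔY 1.0353
    t=0.2071 [y] (4,2)
    t=1.2423 [y] (4,3)
    t=1.3909 [x] (5,3)
    t=2.2776 [y] (5,4)
    t=3.3129 [y] (5,5)
    t=4.3482 [y] (5,6)
    t=5.2546 [x] (6,6)
    t=5.3834 [y] (6,7)
    t=6.4187 [y] (6,8)
    t=7.4540 [y] (6,9) — stop
  → r_1 = 7.4540
beam 2: φ=90°, α=165°
  cosα=-0.9659 sinα=0.2588 | (4,1) | tMaxX 0.6626 tMaxY 0.7727 | tΔX 1.0353 tΔY 3.8637
    t=0.6626 [x] (3,1)
    t=0.7727 [y] (3,2)
    t=1.6979 [x] (2,2)
    t=2.7331 [x] (1,2)
    t=3.7684 [x] (0,2) — stop
  → r_2 = 3.7684
beam 3: φ=180°, α=255°
  cosα=-0.2588 sinα=-0.9659 | (4,1) | tMaxX 2.4728 tMaxY 0.8282 | tΔX 3.8637 tΔY 1.0353
    t=0.8282 [y] (4,0) — stop
  → r_3 = 0.8282
beam 4: φ=270°, α=345°
  cosα=0.9659 sinα=-0.2588 | (4,1) | tMaxX 0.3727 tMaxY 3.0910 | tΔX 1.0353 tΔY 3.8637
    t=0.3727 [x] (5,1)
    t=1.4080 [x] (6,1)
    t=2.4433 [x] (7,1)
    t=3.0910 [y] (7,0) — stop
  → r_4 = 3.0910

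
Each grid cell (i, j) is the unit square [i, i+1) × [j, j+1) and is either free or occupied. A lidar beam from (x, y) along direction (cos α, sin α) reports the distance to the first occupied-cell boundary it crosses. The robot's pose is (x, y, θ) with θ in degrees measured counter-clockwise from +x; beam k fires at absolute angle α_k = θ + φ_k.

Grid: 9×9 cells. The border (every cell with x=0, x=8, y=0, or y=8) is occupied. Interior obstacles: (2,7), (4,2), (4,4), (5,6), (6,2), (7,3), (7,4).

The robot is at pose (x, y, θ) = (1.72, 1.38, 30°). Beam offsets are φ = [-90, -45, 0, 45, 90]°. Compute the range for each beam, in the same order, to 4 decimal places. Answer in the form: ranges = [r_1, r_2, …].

ranges = [0.4388, 1.4682, 2.6327, 6.8535, 1.4400]

beam 1: φ=-90°, α=300°
  d=(0.5000,-0.8660)  start (1,1)  tX=0.5600 tY=0.4388  stride 1/|dx|=2.0000 1/|dy|=1.1547
    cross y-line → (1,0), t=0.4388 (wall)
  → r_1 = 0.4388
beam 2: φ=-45°, α=345°
  d=(0.9659,-0.2588)  start (1,1)  tX=0.2899 tY=1.4682  stride 1/|dx|=1.0353 1/|dy|=3.8637
    cross x-line → (2,1), t=0.2899
    cross x-line → (3,1), t=1.3252
    cross y-line → (3,0), t=1.4682 (wall)
  → r_2 = 1.4682
beam 3: φ=0°, α=30°
  d=(0.8660,0.5000)  start (1,1)  tX=0.3233 tY=1.2400  stride 1/|dx|=1.1547 1/|dy|=2.0000
    cross x-line → (2,1), t=0.3233
    cross y-line → (2,2), t=1.2400
    cross x-line → (3,2), t=1.4780
    cross x-line → (4,2), t=2.6327 (wall)
  → r_3 = 2.6327
beam 4: φ=45°, α=75°
  d=(0.2588,0.9659)  start (1,1)  tX=1.0818 tY=0.6419  stride 1/|dx|=3.8637 1/|dy|=1.0353
    cross y-line → (1,2), t=0.6419
    cross x-line → (2,2), t=1.0818
    cross y-line → (2,3), t=1.6771
    cross y-line → (2,4), t=2.7124
    cross y-line → (2,5), t=3.7477
    cross y-line → (2,6), t=4.7830
    cross x-line → (3,6), t=4.9455
    cross y-line → (3,7), t=5.8183
    cross y-line → (3,8), t=6.8535 (wall)
  → r_4 = 6.8535
beam 5: φ=90°, α=120°
  d=(-0.5000,0.8660)  start (1,1)  tX=1.4400 tY=0.7159  stride 1/|dx|=2.0000 1/|dy|=1.1547
    cross y-line → (1,2), t=0.7159
    cross x-line → (0,2), t=1.4400 (wall)
  → r_5 = 1.4400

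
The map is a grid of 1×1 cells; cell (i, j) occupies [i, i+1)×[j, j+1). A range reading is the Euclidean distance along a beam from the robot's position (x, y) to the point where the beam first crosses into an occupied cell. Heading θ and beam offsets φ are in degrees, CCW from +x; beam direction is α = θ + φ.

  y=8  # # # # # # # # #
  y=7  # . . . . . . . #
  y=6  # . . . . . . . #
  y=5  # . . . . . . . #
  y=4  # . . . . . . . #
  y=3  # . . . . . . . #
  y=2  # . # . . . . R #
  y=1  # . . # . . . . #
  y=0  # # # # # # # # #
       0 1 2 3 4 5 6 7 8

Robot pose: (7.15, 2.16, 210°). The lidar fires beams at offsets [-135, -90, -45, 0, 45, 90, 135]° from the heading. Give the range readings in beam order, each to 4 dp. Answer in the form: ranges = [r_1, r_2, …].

beam 1: φ=-135°, α=75°
  d=(0.2588,0.9659)  start (7,2)  tX=3.2841 tY=0.8696  stride 1/|dx|=3.8637 1/|dy|=1.0353
    cross y-line → (7,3), t=0.8696
    cross y-line → (7,4), t=1.9049
    cross y-line → (7,5), t=2.9402
    cross x-line → (8,5), t=3.2841 (wall)
  → r_1 = 3.2841
beam 2: φ=-90°, α=120°
  d=(-0.5000,0.8660)  start (7,2)  tX=0.3000 tY=0.9699  stride 1/|dx|=2.0000 1/|dy|=1.1547
    cross x-line → (6,2), t=0.3000
    cross y-line → (6,3), t=0.9699
    cross y-line → (6,4), t=2.1246
    cross x-line → (5,4), t=2.3000
    cross y-line → (5,5), t=3.2793
    cross x-line → (4,5), t=4.3000
    cross y-line → (4,6), t=4.4341
    cross y-line → (4,7), t=5.5888
    cross x-line → (3,7), t=6.3000
    cross y-line → (3,8), t=6.7435 (wall)
  → r_2 = 6.7435
beam 3: φ=-45°, α=165°
  d=(-0.9659,0.2588)  start (7,2)  tX=0.1553 tY=3.2455  stride 1/|dx|=1.0353 1/|dy|=3.8637
    cross x-line → (6,2), t=0.1553
    cross x-line → (5,2), t=1.1906
    cross x-line → (4,2), t=2.2258
    cross y-line → (4,3), t=3.2455
    cross x-line → (3,3), t=3.2611
    cross x-line → (2,3), t=4.2964
    cross x-line → (1,3), t=5.3317
    cross x-line → (0,3), t=6.3669 (wall)
  → r_3 = 6.3669
beam 4: φ=0°, α=210°
  d=(-0.8660,-0.5000)  start (7,2)  tX=0.1732 tY=0.3200  stride 1/|dx|=1.1547 1/|dy|=2.0000
    cross x-line → (6,2), t=0.1732
    cross y-line → (6,1), t=0.3200
    cross x-line → (5,1), t=1.3279
    cross y-line → (5,0), t=2.3200 (wall)
  → r_4 = 2.3200
beam 5: φ=45°, α=255°
  d=(-0.2588,-0.9659)  start (7,2)  tX=0.5796 tY=0.1656  stride 1/|dx|=3.8637 1/|dy|=1.0353
    cross y-line → (7,1), t=0.1656
    cross x-line → (6,1), t=0.5796
    cross y-line → (6,0), t=1.2009 (wall)
  → r_5 = 1.2009
beam 6: φ=90°, α=300°
  d=(0.5000,-0.8660)  start (7,2)  tX=1.7000 tY=0.1848  stride 1/|dx|=2.0000 1/|dy|=1.1547
    cross y-line → (7,1), t=0.1848
    cross y-line → (7,0), t=1.3395 (wall)
  → r_6 = 1.3395
beam 7: φ=135°, α=345°
  d=(0.9659,-0.2588)  start (7,2)  tX=0.8800 tY=0.6182  stride 1/|dx|=1.0353 1/|dy|=3.8637
    cross y-line → (7,1), t=0.6182
    cross x-line → (8,1), t=0.8800 (wall)
  → r_7 = 0.8800

ranges = [3.2841, 6.7435, 6.3669, 2.3200, 1.2009, 1.3395, 0.8800]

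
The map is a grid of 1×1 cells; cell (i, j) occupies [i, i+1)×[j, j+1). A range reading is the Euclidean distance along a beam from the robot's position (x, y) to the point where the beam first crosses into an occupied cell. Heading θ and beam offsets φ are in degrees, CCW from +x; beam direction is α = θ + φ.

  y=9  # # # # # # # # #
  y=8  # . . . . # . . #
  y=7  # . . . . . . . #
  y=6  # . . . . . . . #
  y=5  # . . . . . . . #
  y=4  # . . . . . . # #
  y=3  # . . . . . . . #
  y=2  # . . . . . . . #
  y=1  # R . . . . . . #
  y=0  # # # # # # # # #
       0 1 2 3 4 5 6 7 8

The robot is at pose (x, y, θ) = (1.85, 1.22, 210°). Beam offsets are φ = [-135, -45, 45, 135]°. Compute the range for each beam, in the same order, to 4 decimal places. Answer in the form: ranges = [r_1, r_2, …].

ranges = [8.0544, 0.8800, 0.2278, 0.8500]

beam 1: φ=-135°, α=75°
  cosα=0.2588 sinα=0.9659 | (1,1) | tMaxX 0.5796 tMaxY 0.8075 | tΔX 3.8637 tΔY 1.0353
    t=0.5796 [x] (2,1)
    t=0.8075 [y] (2,2)
    t=1.8428 [y] (2,3)
    t=2.8781 [y] (2,4)
    t=3.9133 [y] (2,5)
    t=4.4433 [x] (3,5)
    t=4.9486 [y] (3,6)
    t=5.9839 [y] (3,7)
    t=7.0192 [y] (3,8)
    t=8.0544 [y] (3,9) — stop
  → r_1 = 8.0544
beam 2: φ=-45°, α=165°
  cosα=-0.9659 sinα=0.2588 | (1,1) | tMaxX 0.8800 tMaxY 3.0137 | tΔX 1.0353 tΔY 3.8637
    t=0.8800 [x] (0,1) — stop
  → r_2 = 0.8800
beam 3: φ=45°, α=255°
  cosα=-0.2588 sinα=-0.9659 | (1,1) | tMaxX 3.2841 tMaxY 0.2278 | tΔX 3.8637 tΔY 1.0353
    t=0.2278 [y] (1,0) — stop
  → r_3 = 0.2278
beam 4: φ=135°, α=345°
  cosα=0.9659 sinα=-0.2588 | (1,1) | tMaxX 0.1553 tMaxY 0.8500 | tΔX 1.0353 tΔY 3.8637
    t=0.1553 [x] (2,1)
    t=0.8500 [y] (2,0) — stop
  → r_4 = 0.8500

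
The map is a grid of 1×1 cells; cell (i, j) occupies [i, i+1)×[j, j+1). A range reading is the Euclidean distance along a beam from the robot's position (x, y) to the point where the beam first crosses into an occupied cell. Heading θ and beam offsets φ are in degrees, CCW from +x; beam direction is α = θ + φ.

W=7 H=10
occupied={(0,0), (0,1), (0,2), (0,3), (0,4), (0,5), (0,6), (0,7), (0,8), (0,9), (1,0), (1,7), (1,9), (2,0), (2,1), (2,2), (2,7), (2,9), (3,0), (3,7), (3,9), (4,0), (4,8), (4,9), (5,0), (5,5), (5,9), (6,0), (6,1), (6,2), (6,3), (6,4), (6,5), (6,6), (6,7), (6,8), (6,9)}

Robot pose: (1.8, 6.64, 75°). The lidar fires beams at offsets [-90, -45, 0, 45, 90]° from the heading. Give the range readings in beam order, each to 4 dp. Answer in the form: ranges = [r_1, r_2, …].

ranges = [3.3129, 0.7200, 0.3727, 0.4157, 0.8282]

beam 1: φ=-90°, α=345°
  cosα=0.9659 sinα=-0.2588 | (1,6) | tMaxX 0.2071 tMaxY 2.4728 | tΔX 1.0353 tΔY 3.8637
    t=0.2071 [x] (2,6)
    t=1.2423 [x] (3,6)
    t=2.2776 [x] (4,6)
    t=2.4728 [y] (4,5)
    t=3.3129 [x] (5,5) — stop
  → r_1 = 3.3129
beam 2: φ=-45°, α=30°
  cosα=0.8660 sinα=0.5000 | (1,6) | tMaxX 0.2309 tMaxY 0.7200 | tΔX 1.1547 tΔY 2.0000
    t=0.2309 [x] (2,6)
    t=0.7200 [y] (2,7) — stop
  → r_2 = 0.7200
beam 3: φ=0°, α=75°
  cosα=0.2588 sinα=0.9659 | (1,6) | tMaxX 0.7727 tMaxY 0.3727 | tΔX 3.8637 tΔY 1.0353
    t=0.3727 [y] (1,7) — stop
  → r_3 = 0.3727
beam 4: φ=45°, α=120°
  cosα=-0.5000 sinα=0.8660 | (1,6) | tMaxX 1.6000 tMaxY 0.4157 | tΔX 2.0000 tΔY 1.1547
    t=0.4157 [y] (1,7) — stop
  → r_4 = 0.4157
beam 5: φ=90°, α=165°
  cosα=-0.9659 sinα=0.2588 | (1,6) | tMaxX 0.8282 tMaxY 1.3909 | tΔX 1.0353 tΔY 3.8637
    t=0.8282 [x] (0,6) — stop
  → r_5 = 0.8282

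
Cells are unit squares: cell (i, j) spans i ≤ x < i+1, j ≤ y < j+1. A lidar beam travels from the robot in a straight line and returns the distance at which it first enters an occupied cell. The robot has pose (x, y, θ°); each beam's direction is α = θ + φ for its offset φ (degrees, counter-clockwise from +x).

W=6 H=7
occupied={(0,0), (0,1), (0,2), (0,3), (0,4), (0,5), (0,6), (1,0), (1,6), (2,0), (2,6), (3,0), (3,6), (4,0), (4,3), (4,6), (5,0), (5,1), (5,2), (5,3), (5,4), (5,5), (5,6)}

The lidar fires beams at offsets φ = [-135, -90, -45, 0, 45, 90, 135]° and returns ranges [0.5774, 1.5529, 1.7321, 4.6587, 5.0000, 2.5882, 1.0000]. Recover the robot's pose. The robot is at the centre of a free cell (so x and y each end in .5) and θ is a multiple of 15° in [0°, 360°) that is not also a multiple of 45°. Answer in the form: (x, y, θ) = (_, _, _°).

Candidates: 19 free-cell centres × 16 headings = 304 poses. Raycast each; keep the one whose scan matches to 4 dp.
  (2.5, 3.5, 60°): beam 1 = 2.5882 ≠ 0.5774 ✗
  (2.5, 4.5, 105°): beam 1 = 1.7321 ≠ 0.5774 ✗
  (4.5, 5.5, 15°): beam 1 = 5.1962 ≠ 0.5774 ✗
  (4.5, 5.5, 255°): beam 2 = 1.9319 ≠ 1.5529 ✗
  …
  (2.5, 5.5, 255°): r_1=0.5774, r_2=1.5529, r_3=1.7321, r_4=4.6587, r_5=5.0000, r_6=2.5882, r_7=1.0000 — all match ✓
Unique over the lattice → pose = (2.5, 5.5, 255°).

(x, y, θ) = (2.5, 5.5, 255°)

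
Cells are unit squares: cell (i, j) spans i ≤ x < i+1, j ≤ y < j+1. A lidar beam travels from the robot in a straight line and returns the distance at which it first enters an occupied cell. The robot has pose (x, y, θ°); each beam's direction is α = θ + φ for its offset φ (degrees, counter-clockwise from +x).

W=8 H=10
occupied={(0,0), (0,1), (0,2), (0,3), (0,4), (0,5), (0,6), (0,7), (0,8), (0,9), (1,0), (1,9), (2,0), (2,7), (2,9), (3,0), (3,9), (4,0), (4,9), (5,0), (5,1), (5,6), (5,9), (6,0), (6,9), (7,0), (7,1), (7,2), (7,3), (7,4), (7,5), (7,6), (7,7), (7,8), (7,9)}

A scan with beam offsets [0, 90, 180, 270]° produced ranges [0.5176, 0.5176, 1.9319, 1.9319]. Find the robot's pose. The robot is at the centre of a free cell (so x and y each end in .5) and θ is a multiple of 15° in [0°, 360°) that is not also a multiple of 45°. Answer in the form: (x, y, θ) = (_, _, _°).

(x, y, θ) = (6.5, 8.5, 345°)

The pose lattice has 45·16 = 720 candidates. Test each by forward raycasting.
  (5.5, 8.5, 285°): beam 1 = 1.5529 ≠ 0.5176 ✗
  (1.5, 8.5, 105°): beam 3 = 7.7646 ≠ 1.9319 ✗
  (5.5, 4.5, 75°): beam 1 = 1.5529 ≠ 0.5176 ✗
  (2.5, 6.5, 60°): beam 1 = 0.5774 ≠ 0.5176 ✗
  …
  (6.5, 8.5, 345°): r_1=0.5176, r_2=0.5176, r_3=1.9319, r_4=1.9319 — all match ✓
Only this pose fits every beam.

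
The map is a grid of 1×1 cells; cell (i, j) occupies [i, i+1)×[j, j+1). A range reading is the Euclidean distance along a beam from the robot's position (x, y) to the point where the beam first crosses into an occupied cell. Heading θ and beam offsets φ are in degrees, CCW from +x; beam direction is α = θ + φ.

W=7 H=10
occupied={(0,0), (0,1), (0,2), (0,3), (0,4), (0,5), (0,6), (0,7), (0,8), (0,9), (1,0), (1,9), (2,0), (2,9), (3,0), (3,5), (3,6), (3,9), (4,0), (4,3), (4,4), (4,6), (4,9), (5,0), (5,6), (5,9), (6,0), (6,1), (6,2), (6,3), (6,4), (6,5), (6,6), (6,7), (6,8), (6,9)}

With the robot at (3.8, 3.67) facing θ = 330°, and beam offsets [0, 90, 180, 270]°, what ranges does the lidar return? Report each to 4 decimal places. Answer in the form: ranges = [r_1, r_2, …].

ranges = [0.2309, 0.4000, 3.2332, 3.0831]

beam 1: φ=0°, α=330°
  dir = (cos 330°, sin 330°) = (0.8660, -0.5000); from cell (3,3)
  next x-line at t=0.2309, next y-line at t=1.3400; Δt_x=1.1547, Δt_y=2.0000
    x: enter (4,3) at t=0.2309 ← occupied
  → r_1 = 0.2309
beam 2: φ=90°, α=60°
  dir = (cos 60°, sin 60°) = (0.5000, 0.8660); from cell (3,3)
  next x-line at t=0.4000, next y-line at t=0.3811; Δt_x=2.0000, Δt_y=1.1547
    y: enter (3,4) at t=0.3811
    x: enter (4,4) at t=0.4000 ← occupied
  → r_2 = 0.4000
beam 3: φ=180°, α=150°
  dir = (cos 150°, sin 150°) = (-0.8660, 0.5000); from cell (3,3)
  next x-line at t=0.9238, next y-line at t=0.6600; Δt_x=1.1547, Δt_y=2.0000
    y: enter (3,4) at t=0.6600
    x: enter (2,4) at t=0.9238
    x: enter (1,4) at t=2.0785
    y: enter (1,5) at t=2.6600
    x: enter (0,5) at t=3.2332 ← occupied
  → r_3 = 3.2332
beam 4: φ=270°, α=240°
  dir = (cos 240°, sin 240°) = (-0.5000, -0.8660); from cell (3,3)
  next x-line at t=1.6000, next y-line at t=0.7736; Δt_x=2.0000, Δt_y=1.1547
    y: enter (3,2) at t=0.7736
    x: enter (2,2) at t=1.6000
    y: enter (2,1) at t=1.9283
    y: enter (2,0) at t=3.0831 ← occupied
  → r_4 = 3.0831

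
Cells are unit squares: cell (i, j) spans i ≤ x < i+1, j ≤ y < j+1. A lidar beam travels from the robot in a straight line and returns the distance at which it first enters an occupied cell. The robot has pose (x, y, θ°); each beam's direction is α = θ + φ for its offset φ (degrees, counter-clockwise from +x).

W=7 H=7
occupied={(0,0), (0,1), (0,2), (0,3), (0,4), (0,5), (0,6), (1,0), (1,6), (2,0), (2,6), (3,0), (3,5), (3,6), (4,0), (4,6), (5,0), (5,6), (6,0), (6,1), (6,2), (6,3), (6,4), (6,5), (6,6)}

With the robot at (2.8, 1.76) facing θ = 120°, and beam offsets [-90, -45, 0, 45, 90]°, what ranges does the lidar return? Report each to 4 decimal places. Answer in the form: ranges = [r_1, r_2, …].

ranges = [3.6950, 3.3543, 3.6000, 1.8635, 1.5200]

beam 1: φ=-90°, α=30°
  cosα=0.8660 sinα=0.5000 | (2,1) | tMaxX 0.2309 tMaxY 0.4800 | tΔX 1.1547 tΔY 2.0000
    t=0.2309 [x] (3,1)
    t=0.4800 [y] (3,2)
    t=1.3856 [x] (4,2)
    t=2.4800 [y] (4,3)
    t=2.5403 [x] (5,3)
    t=3.6950 [x] (6,3) — stop
  → r_1 = 3.6950
beam 2: φ=-45°, α=75°
  cosα=0.2588 sinα=0.9659 | (2,1) | tMaxX 0.7727 tMaxY 0.2485 | tΔX 3.8637 tΔY 1.0353
    t=0.2485 [y] (2,2)
    t=0.7727 [x] (3,2)
    t=1.2837 [y] (3,3)
    t=2.3190 [y] (3,4)
    t=3.3543 [y] (3,5) — stop
  → r_2 = 3.3543
beam 3: φ=0°, α=120°
  cosα=-0.5000 sinα=0.8660 | (2,1) | tMaxX 1.6000 tMaxY 0.2771 | tΔX 2.0000 tΔY 1.1547
    t=0.2771 [y] (2,2)
    t=1.4318 [y] (2,3)
    t=1.6000 [x] (1,3)
    t=2.5865 [y] (1,4)
    t=3.6000 [x] (0,4) — stop
  → r_3 = 3.6000
beam 4: φ=45°, α=165°
  cosα=-0.9659 sinα=0.2588 | (2,1) | tMaxX 0.8282 tMaxY 0.9273 | tΔX 1.0353 tΔY 3.8637
    t=0.8282 [x] (1,1)
    t=0.9273 [y] (1,2)
    t=1.8635 [x] (0,2) — stop
  → r_4 = 1.8635
beam 5: φ=90°, α=210°
  cosα=-0.8660 sinα=-0.5000 | (2,1) | tMaxX 0.9238 tMaxY 1.5200 | tΔX 1.1547 tΔY 2.0000
    t=0.9238 [x] (1,1)
    t=1.5200 [y] (1,0) — stop
  → r_5 = 1.5200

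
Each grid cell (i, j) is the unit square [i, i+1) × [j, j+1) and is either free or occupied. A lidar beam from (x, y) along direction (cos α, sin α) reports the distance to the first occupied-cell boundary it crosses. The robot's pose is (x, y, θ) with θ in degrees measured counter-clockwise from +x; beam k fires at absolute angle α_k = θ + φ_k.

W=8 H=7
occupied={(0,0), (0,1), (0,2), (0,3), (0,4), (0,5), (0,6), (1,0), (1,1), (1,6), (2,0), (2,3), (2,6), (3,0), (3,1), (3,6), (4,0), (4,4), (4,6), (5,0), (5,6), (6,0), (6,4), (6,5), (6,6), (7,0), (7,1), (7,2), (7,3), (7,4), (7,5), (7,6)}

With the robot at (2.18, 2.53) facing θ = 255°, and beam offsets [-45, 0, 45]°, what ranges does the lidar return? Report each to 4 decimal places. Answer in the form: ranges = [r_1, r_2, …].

beam 1: φ=-45°, α=210°
  dir = (cos 210°, sin 210°) = (-0.8660, -0.5000); from cell (2,2)
  next x-line at t=0.2078, next y-line at t=1.0600; Δt_x=1.1547, Δt_y=2.0000
    x: enter (1,2) at t=0.2078
    y: enter (1,1) at t=1.0600 ← occupied
  → r_1 = 1.0600
beam 2: φ=0°, α=255°
  dir = (cos 255°, sin 255°) = (-0.2588, -0.9659); from cell (2,2)
  next x-line at t=0.6955, next y-line at t=0.5487; Δt_x=3.8637, Δt_y=1.0353
    y: enter (2,1) at t=0.5487
    x: enter (1,1) at t=0.6955 ← occupied
  → r_2 = 0.6955
beam 3: φ=45°, α=300°
  dir = (cos 300°, sin 300°) = (0.5000, -0.8660); from cell (2,2)
  next x-line at t=1.6400, next y-line at t=0.6120; Δt_x=2.0000, Δt_y=1.1547
    y: enter (2,1) at t=0.6120
    x: enter (3,1) at t=1.6400 ← occupied
  → r_3 = 1.6400

ranges = [1.0600, 0.6955, 1.6400]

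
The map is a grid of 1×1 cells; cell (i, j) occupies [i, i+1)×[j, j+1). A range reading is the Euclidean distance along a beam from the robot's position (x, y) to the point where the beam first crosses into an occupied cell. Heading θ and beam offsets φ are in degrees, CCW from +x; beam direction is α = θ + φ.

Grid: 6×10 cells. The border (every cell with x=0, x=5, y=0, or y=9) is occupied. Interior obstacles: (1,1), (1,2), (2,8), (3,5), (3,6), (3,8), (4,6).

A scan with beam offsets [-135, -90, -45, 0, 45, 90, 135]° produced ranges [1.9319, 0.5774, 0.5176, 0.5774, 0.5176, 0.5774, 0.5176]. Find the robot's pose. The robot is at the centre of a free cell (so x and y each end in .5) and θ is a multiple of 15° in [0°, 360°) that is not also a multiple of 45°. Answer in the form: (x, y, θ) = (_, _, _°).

(x, y, θ) = (4.5, 5.5, 60°)

Candidates: 25 free-cell centres × 16 headings = 400 poses. Raycast each; keep the one whose scan matches to 4 dp.
  (4.5, 4.5, 210°): beam 1 = 1.5529 ≠ 1.9319 ✗
  (4.5, 7.5, 120°): beam 1 = 0.5176 ≠ 1.9319 ✗
  (1.5, 3.5, 150°): beam 1 = 3.6235 ≠ 1.9319 ✗
  (2.5, 1.5, 165°): beam 1 = 2.8868 ≠ 1.9319 ✗
  …
  (4.5, 5.5, 60°): r_1=1.9319, r_2=0.5774, r_3=0.5176, r_4=0.5774, r_5=0.5176, r_6=0.5774, r_7=0.5176 — all match ✓
Only this pose fits every beam.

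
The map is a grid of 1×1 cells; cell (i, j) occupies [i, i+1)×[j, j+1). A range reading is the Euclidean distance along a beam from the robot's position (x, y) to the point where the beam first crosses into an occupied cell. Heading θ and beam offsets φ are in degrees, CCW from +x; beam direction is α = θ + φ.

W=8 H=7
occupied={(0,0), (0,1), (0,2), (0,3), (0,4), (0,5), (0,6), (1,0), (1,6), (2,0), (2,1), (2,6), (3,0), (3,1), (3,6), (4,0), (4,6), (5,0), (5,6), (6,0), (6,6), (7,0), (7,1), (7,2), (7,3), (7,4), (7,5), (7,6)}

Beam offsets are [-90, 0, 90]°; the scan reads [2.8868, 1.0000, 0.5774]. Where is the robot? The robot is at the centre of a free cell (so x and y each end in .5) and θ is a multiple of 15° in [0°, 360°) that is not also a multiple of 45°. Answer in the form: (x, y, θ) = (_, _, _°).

The pose lattice has 28·16 = 448 candidates. Test each by forward raycasting.
  (3.5, 3.5, 300°): beam 2 = 2.8868 ≠ 1.0000 ✗
  (4.5, 2.5, 255°): beam 1 = 3.6235 ≠ 2.8868 ✗
  (5.5, 2.5, 300°): beam 1 = 1.7321 ≠ 2.8868 ✗
  (2.5, 4.5, 30°): beam 2 = 3.0000 ≠ 1.0000 ✗
  (1.5, 3.5, 75°): beam 1 = 5.6940 ≠ 2.8868 ✗
  …
  (6.5, 2.5, 300°): r_1=2.8868, r_2=1.0000, r_3=0.5774 — all match ✓
Unique over the lattice → pose = (6.5, 2.5, 300°).

(x, y, θ) = (6.5, 2.5, 300°)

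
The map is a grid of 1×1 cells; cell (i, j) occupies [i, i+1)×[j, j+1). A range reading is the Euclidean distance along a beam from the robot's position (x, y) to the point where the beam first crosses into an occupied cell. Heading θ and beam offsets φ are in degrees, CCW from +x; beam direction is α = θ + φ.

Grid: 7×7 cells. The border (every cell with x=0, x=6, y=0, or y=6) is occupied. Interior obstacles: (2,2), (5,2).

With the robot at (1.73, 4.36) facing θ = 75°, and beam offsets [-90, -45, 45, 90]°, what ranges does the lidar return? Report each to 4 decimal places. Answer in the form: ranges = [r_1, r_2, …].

ranges = [4.4206, 3.2800, 1.4600, 0.7558]

beam 1: φ=-90°, α=345°
  direction (0.9659, -0.2588); cell (1,4); t to first gridline: x 0.2795, y 1.3909 (then +1.0353 / +3.8637)
    (2,4) via x @ 0.2795
    (3,4) via x @ 1.3148
    (3,3) via y @ 1.3909
    (4,3) via x @ 2.3501
    (5,3) via x @ 3.3854
    (6,3) via x @ 4.4206  # hit
  → r_1 = 4.4206
beam 2: φ=-45°, α=30°
  direction (0.8660, 0.5000); cell (1,4); t to first gridline: x 0.3118, y 1.2800 (then +1.1547 / +2.0000)
    (2,4) via x @ 0.3118
    (2,5) via y @ 1.2800
    (3,5) via x @ 1.4665
    (4,5) via x @ 2.6212
    (4,6) via y @ 3.2800  # hit
  → r_2 = 3.2800
beam 3: φ=45°, α=120°
  direction (-0.5000, 0.8660); cell (1,4); t to first gridline: x 1.4600, y 0.7390 (then +2.0000 / +1.1547)
    (1,5) via y @ 0.7390
    (0,5) via x @ 1.4600  # hit
  → r_3 = 1.4600
beam 4: φ=90°, α=165°
  direction (-0.9659, 0.2588); cell (1,4); t to first gridline: x 0.7558, y 2.4728 (then +1.0353 / +3.8637)
    (0,4) via x @ 0.7558  # hit
  → r_4 = 0.7558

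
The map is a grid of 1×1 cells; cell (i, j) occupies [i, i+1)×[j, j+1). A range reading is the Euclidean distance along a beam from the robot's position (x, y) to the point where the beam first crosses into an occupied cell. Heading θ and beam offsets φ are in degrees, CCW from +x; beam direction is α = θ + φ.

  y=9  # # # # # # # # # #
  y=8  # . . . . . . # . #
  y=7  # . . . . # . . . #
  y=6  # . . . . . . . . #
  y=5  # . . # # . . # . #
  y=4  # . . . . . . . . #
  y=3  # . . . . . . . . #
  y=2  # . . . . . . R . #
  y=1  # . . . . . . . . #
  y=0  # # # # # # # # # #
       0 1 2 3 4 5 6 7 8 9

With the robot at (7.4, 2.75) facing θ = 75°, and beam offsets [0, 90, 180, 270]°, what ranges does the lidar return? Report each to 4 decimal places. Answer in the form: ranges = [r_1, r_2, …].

beam 1: φ=0°, α=75°
  direction (0.2588, 0.9659); cell (7,2); t to first gridline: x 2.3182, y 0.2588 (then +3.8637 / +1.0353)
    (7,3) via y @ 0.2588
    (7,4) via y @ 1.2941
    (8,4) via x @ 2.3182
    (8,5) via y @ 2.3294
    (8,6) via y @ 3.3646
    (8,7) via y @ 4.3999
    (8,8) via y @ 5.4352
    (9,8) via x @ 6.1819  # hit
  → r_1 = 6.1819
beam 2: φ=90°, α=165°
  direction (-0.9659, 0.2588); cell (7,2); t to first gridline: x 0.4141, y 0.9659 (then +1.0353 / +3.8637)
    (6,2) via x @ 0.4141
    (6,3) via y @ 0.9659
    (5,3) via x @ 1.4494
    (4,3) via x @ 2.4847
    (3,3) via x @ 3.5199
    (2,3) via x @ 4.5552
    (2,4) via y @ 4.8296
    (1,4) via x @ 5.5905
    (0,4) via x @ 6.6258  # hit
  → r_2 = 6.6258
beam 3: φ=180°, α=255°
  direction (-0.2588, -0.9659); cell (7,2); t to first gridline: x 1.5455, y 0.7765 (then +3.8637 / +1.0353)
    (7,1) via y @ 0.7765
    (6,1) via x @ 1.5455
    (6,0) via y @ 1.8117  # hit
  → r_3 = 1.8117
beam 4: φ=270°, α=345°
  direction (0.9659, -0.2588); cell (7,2); t to first gridline: x 0.6212, y 2.8978 (then +1.0353 / +3.8637)
    (8,2) via x @ 0.6212
    (9,2) via x @ 1.6564  # hit
  → r_4 = 1.6564

ranges = [6.1819, 6.6258, 1.8117, 1.6564]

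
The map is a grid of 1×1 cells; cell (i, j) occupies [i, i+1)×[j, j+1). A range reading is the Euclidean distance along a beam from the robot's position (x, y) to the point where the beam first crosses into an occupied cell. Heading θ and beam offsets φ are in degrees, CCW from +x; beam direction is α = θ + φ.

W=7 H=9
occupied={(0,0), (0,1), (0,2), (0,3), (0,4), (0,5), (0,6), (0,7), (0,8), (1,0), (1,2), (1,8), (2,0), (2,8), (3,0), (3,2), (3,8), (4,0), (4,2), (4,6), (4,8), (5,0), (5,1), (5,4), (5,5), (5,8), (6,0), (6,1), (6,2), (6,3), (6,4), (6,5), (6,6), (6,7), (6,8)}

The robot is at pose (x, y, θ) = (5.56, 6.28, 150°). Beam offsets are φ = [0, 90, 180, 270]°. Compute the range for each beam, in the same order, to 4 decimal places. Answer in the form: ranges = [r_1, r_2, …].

beam 1: φ=0°, α=150°
  cosα=-0.8660 sinα=0.5000 | (5,6) | tMaxX 0.6466 tMaxY 1.4400 | tΔX 1.1547 tΔY 2.0000
    t=0.6466 [x] (4,6) — stop
  → r_1 = 0.6466
beam 2: φ=90°, α=240°
  cosα=-0.5000 sinα=-0.8660 | (5,6) | tMaxX 1.1200 tMaxY 0.3233 | tΔX 2.0000 tΔY 1.1547
    t=0.3233 [y] (5,5) — stop
  → r_2 = 0.3233
beam 3: φ=180°, α=330°
  cosα=0.8660 sinα=-0.5000 | (5,6) | tMaxX 0.5081 tMaxY 0.5600 | tΔX 1.1547 tΔY 2.0000
    t=0.5081 [x] (6,6) — stop
  → r_3 = 0.5081
beam 4: φ=270°, α=60°
  cosα=0.5000 sinα=0.8660 | (5,6) | tMaxX 0.8800 tMaxY 0.8314 | tΔX 2.0000 tΔY 1.1547
    t=0.8314 [y] (5,7)
    t=0.8800 [x] (6,7) — stop
  → r_4 = 0.8800

ranges = [0.6466, 0.3233, 0.5081, 0.8800]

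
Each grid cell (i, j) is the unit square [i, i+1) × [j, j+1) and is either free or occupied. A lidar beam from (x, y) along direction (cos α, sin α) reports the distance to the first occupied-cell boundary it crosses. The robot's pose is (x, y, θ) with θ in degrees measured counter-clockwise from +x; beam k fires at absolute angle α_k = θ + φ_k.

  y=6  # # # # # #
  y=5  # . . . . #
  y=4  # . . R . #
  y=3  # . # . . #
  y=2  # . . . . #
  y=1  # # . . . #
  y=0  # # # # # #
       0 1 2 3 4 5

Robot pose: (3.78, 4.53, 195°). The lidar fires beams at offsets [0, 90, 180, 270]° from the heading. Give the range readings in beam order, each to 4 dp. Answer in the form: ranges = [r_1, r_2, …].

beam 1: φ=0°, α=195°
  cosα=-0.9659 sinα=-0.2588 | (3,4) | tMaxX 0.8075 tMaxY 2.0478 | tΔX 1.0353 tΔY 3.8637
    t=0.8075 [x] (2,4)
    t=1.8428 [x] (1,4)
    t=2.0478 [y] (1,3)
    t=2.8781 [x] (0,3) — stop
  → r_1 = 2.8781
beam 2: φ=90°, α=285°
  cosα=0.2588 sinα=-0.9659 | (3,4) | tMaxX 0.8500 tMaxY 0.5487 | tΔX 3.8637 tΔY 1.0353
    t=0.5487 [y] (3,3)
    t=0.8500 [x] (4,3)
    t=1.5840 [y] (4,2)
    t=2.6192 [y] (4,1)
    t=3.6545 [y] (4,0) — stop
  → r_2 = 3.6545
beam 3: φ=180°, α=15°
  cosα=0.9659 sinα=0.2588 | (3,4) | tMaxX 0.2278 tMaxY 1.8159 | tΔX 1.0353 tΔY 3.8637
    t=0.2278 [x] (4,4)
    t=1.2630 [x] (5,4) — stop
  → r_3 = 1.2630
beam 4: φ=270°, α=105°
  cosα=-0.2588 sinα=0.9659 | (3,4) | tMaxX 3.0137 tMaxY 0.4866 | tΔX 3.8637 tΔY 1.0353
    t=0.4866 [y] (3,5)
    t=1.5219 [y] (3,6) — stop
  → r_4 = 1.5219

ranges = [2.8781, 3.6545, 1.2630, 1.5219]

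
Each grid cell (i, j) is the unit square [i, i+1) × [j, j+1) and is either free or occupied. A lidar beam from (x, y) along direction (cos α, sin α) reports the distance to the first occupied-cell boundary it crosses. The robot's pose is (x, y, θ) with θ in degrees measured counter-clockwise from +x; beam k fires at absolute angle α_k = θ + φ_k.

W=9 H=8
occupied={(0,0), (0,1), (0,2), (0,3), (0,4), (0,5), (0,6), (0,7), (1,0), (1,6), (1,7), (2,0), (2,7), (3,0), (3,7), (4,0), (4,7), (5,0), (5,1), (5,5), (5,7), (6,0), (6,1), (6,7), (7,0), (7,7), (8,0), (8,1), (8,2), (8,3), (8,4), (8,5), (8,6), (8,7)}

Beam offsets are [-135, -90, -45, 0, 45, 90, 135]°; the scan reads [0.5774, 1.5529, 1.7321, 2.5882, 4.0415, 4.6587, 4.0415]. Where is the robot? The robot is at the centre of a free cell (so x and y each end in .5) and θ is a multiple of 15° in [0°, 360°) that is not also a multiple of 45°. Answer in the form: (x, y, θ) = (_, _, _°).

(x, y, θ) = (4.5, 5.5, 165°)

The pose lattice has 38·16 = 608 candidates. Test each by forward raycasting.
  (6.5, 3.5, 300°): beam 1 = 5.6940 ≠ 0.5774 ✗
  (2.5, 4.5, 30°): beam 1 = 3.6235 ≠ 0.5774 ✗
  (4.5, 4.5, 75°): beam 1 = 2.8868 ≠ 0.5774 ✗
  …
  (4.5, 5.5, 165°): r_1=0.5774, r_2=1.5529, r_3=1.7321, r_4=2.5882, r_5=4.0415, r_6=4.6587, r_7=4.0415 — all match ✓
No second candidate reproduces the full scan.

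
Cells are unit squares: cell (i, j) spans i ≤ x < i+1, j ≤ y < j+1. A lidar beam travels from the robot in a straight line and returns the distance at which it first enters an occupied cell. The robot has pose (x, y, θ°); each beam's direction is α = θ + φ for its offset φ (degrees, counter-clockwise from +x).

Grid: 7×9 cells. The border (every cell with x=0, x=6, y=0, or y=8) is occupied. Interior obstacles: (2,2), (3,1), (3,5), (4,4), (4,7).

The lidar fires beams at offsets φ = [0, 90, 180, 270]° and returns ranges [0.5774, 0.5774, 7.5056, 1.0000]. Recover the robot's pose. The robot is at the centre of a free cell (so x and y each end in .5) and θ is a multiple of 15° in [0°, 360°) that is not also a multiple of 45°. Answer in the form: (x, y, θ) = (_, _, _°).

(x, y, θ) = (1.5, 7.5, 120°)

Candidates: 30 free-cell centres × 16 headings = 480 poses. Raycast each; keep the one whose scan matches to 4 dp.
  (5.5, 5.5, 165°): beam 1 = 1.5529 ≠ 0.5774 ✗
  (5.5, 6.5, 285°): beam 1 = 1.9319 ≠ 0.5774 ✗
  (5.5, 1.5, 150°): beam 1 = 2.8868 ≠ 0.5774 ✗
  …
  (1.5, 7.5, 120°): r_1=0.5774, r_2=0.5774, r_3=7.5056, r_4=1.0000 — all match ✓
Only this pose fits every beam.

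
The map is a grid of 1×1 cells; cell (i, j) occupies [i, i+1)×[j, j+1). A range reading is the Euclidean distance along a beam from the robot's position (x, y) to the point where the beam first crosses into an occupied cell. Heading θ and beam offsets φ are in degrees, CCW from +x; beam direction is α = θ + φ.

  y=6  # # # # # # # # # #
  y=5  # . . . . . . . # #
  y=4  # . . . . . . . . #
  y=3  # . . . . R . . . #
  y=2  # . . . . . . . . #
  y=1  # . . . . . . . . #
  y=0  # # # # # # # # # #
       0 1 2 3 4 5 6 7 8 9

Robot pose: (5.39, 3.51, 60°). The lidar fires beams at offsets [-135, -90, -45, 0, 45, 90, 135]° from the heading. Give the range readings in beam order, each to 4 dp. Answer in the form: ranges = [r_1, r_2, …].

beam 1: φ=-135°, α=285°
  cosα=0.2588 sinα=-0.9659 | (5,3) | tMaxX 2.3569 tMaxY 0.5280 | tΔX 3.8637 tΔY 1.0353
    t=0.5280 [y] (5,2)
    t=1.5633 [y] (5,1)
    t=2.3569 [x] (6,1)
    t=2.5985 [y] (6,0) — stop
  → r_1 = 2.5985
beam 2: φ=-90°, α=330°
  cosα=0.8660 sinα=-0.5000 | (5,3) | tMaxX 0.7044 tMaxY 1.0200 | tΔX 1.1547 tΔY 2.0000
    t=0.7044 [x] (6,3)
    t=1.0200 [y] (6,2)
    t=1.8591 [x] (7,2)
    t=3.0138 [x] (8,2)
    t=3.0200 [y] (8,1)
    t=4.1685 [x] (9,1) — stop
  → r_2 = 4.1685
beam 3: φ=-45°, α=15°
  cosα=0.9659 sinα=0.2588 | (5,3) | tMaxX 0.6315 tMaxY 1.8932 | tΔX 1.0353 tΔY 3.8637
    t=0.6315 [x] (6,3)
    t=1.6668 [x] (7,3)
    t=1.8932 [y] (7,4)
    t=2.7021 [x] (8,4)
    t=3.7373 [x] (9,4) — stop
  → r_3 = 3.7373
beam 4: φ=0°, α=60°
  cosα=0.5000 sinα=0.8660 | (5,3) | tMaxX 1.2200 tMaxY 0.5658 | tΔX 2.0000 tΔY 1.1547
    t=0.5658 [y] (5,4)
    t=1.2200 [x] (6,4)
    t=1.7205 [y] (6,5)
    t=2.8752 [y] (6,6) — stop
  → r_4 = 2.8752
beam 5: φ=45°, α=105°
  cosα=-0.2588 sinα=0.9659 | (5,3) | tMaxX 1.5068 tMaxY 0.5073 | tΔX 3.8637 tΔY 1.0353
    t=0.5073 [y] (5,4)
    t=1.5068 [x] (4,4)
    t=1.5426 [y] (4,5)
    t=2.5778 [y] (4,6) — stop
  → r_5 = 2.5778
beam 6: φ=90°, α=150°
  cosα=-0.8660 sinα=0.5000 | (5,3) | tMaxX 0.4503 tMaxY 0.9800 | tΔX 1.1547 tΔY 2.0000
    t=0.4503 [x] (4,3)
    t=0.9800 [y] (4,4)
    t=1.6050 [x] (3,4)
    t=2.7597 [x] (2,4)
    t=2.9800 [y] (2,5)
    t=3.9144 [x] (1,5)
    t=4.9800 [y] (1,6) — stop
  → r_6 = 4.9800
beam 7: φ=135°, α=195°
  cosα=-0.9659 sinα=-0.2588 | (5,3) | tMaxX 0.4038 tMaxY 1.9705 | tΔX 1.0353 tΔY 3.8637
    t=0.4038 [x] (4,3)
    t=1.4390 [x] (3,3)
    t=1.9705 [y] (3,2)
    t=2.4743 [x] (2,2)
    t=3.5096 [x] (1,2)
    t=4.5449 [x] (0,2) — stop
  → r_7 = 4.5449

ranges = [2.5985, 4.1685, 3.7373, 2.8752, 2.5778, 4.9800, 4.5449]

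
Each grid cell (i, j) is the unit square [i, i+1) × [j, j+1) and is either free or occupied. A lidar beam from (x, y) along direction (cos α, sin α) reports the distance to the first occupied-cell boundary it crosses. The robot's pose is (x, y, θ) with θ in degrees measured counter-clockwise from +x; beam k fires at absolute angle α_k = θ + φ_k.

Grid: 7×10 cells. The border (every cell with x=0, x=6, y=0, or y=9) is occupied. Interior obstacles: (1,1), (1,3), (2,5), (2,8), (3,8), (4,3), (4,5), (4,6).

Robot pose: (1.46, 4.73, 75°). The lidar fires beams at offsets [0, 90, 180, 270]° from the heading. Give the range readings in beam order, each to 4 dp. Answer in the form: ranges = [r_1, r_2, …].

beam 1: φ=0°, α=75°
  direction (0.2588, 0.9659); cell (1,4); t to first gridline: x 2.0864, y 0.2795 (then +3.8637 / +1.0353)
    (1,5) via y @ 0.2795
    (1,6) via y @ 1.3148
    (2,6) via x @ 2.0864
    (2,7) via y @ 2.3501
    (2,8) via y @ 3.3854  # hit
  → r_1 = 3.3854
beam 2: φ=90°, α=165°
  direction (-0.9659, 0.2588); cell (1,4); t to first gridline: x 0.4762, y 1.0432 (then +1.0353 / +3.8637)
    (0,4) via x @ 0.4762  # hit
  → r_2 = 0.4762
beam 3: φ=180°, α=255°
  direction (-0.2588, -0.9659); cell (1,4); t to first gridline: x 1.7773, y 0.7558 (then +3.8637 / +1.0353)
    (1,3) via y @ 0.7558  # hit
  → r_3 = 0.7558
beam 4: φ=270°, α=345°
  direction (0.9659, -0.2588); cell (1,4); t to first gridline: x 0.5590, y 2.8205 (then +1.0353 / +3.8637)
    (2,4) via x @ 0.5590
    (3,4) via x @ 1.5943
    (4,4) via x @ 2.6296
    (4,3) via y @ 2.8205  # hit
  → r_4 = 2.8205

ranges = [3.3854, 0.4762, 0.7558, 2.8205]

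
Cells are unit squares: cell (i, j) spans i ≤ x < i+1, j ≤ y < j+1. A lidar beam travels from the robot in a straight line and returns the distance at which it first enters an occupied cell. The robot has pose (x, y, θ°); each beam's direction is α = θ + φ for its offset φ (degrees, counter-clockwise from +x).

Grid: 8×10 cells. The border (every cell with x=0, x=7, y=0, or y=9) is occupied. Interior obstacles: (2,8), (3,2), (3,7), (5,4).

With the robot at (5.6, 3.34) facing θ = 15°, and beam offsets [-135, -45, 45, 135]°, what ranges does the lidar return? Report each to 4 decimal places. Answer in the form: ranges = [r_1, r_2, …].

beam 1: φ=-135°, α=240°
  direction (-0.5000, -0.8660); cell (5,3); t to first gridline: x 1.2000, y 0.3926 (then +2.0000 / +1.1547)
    (5,2) via y @ 0.3926
    (4,2) via x @ 1.2000
    (4,1) via y @ 1.5473
    (4,0) via y @ 2.7020  # hit
  → r_1 = 2.7020
beam 2: φ=-45°, α=330°
  direction (0.8660, -0.5000); cell (5,3); t to first gridline: x 0.4619, y 0.6800 (then +1.1547 / +2.0000)
    (6,3) via x @ 0.4619
    (6,2) via y @ 0.6800
    (7,2) via x @ 1.6166  # hit
  → r_2 = 1.6166
beam 3: φ=45°, α=60°
  direction (0.5000, 0.8660); cell (5,3); t to first gridline: x 0.8000, y 0.7621 (then +2.0000 / +1.1547)
    (5,4) via y @ 0.7621  # hit
  → r_3 = 0.7621
beam 4: φ=135°, α=150°
  direction (-0.8660, 0.5000); cell (5,3); t to first gridline: x 0.6928, y 1.3200 (then +1.1547 / +2.0000)
    (4,3) via x @ 0.6928
    (4,4) via y @ 1.3200
    (3,4) via x @ 1.8475
    (2,4) via x @ 3.0022
    (2,5) via y @ 3.3200
    (1,5) via x @ 4.1569
    (0,5) via x @ 5.3116  # hit
  → r_4 = 5.3116

ranges = [2.7020, 1.6166, 0.7621, 5.3116]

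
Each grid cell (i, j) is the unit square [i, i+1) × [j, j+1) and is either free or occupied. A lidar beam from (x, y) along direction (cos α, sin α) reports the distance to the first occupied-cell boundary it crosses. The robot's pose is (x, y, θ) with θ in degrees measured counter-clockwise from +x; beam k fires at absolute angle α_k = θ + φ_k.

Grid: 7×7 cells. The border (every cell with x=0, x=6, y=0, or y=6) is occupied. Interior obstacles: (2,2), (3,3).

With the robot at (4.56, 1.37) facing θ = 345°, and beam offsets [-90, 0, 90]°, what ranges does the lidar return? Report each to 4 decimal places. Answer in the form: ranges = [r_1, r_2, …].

ranges = [0.3831, 1.4296, 4.7933]

beam 1: φ=-90°, α=255°
  direction (-0.2588, -0.9659); cell (4,1); t to first gridline: x 2.1637, y 0.3831 (then +3.8637 / +1.0353)
    (4,0) via y @ 0.3831  # hit
  → r_1 = 0.3831
beam 2: φ=0°, α=345°
  direction (0.9659, -0.2588); cell (4,1); t to first gridline: x 0.4555, y 1.4296 (then +1.0353 / +3.8637)
    (5,1) via x @ 0.4555
    (5,0) via y @ 1.4296  # hit
  → r_2 = 1.4296
beam 3: φ=90°, α=75°
  direction (0.2588, 0.9659); cell (4,1); t to first gridline: x 1.7000, y 0.6522 (then +3.8637 / +1.0353)
    (4,2) via y @ 0.6522
    (4,3) via y @ 1.6875
    (5,3) via x @ 1.7000
    (5,4) via y @ 2.7228
    (5,5) via y @ 3.7581
    (5,6) via y @ 4.7933  # hit
  → r_3 = 4.7933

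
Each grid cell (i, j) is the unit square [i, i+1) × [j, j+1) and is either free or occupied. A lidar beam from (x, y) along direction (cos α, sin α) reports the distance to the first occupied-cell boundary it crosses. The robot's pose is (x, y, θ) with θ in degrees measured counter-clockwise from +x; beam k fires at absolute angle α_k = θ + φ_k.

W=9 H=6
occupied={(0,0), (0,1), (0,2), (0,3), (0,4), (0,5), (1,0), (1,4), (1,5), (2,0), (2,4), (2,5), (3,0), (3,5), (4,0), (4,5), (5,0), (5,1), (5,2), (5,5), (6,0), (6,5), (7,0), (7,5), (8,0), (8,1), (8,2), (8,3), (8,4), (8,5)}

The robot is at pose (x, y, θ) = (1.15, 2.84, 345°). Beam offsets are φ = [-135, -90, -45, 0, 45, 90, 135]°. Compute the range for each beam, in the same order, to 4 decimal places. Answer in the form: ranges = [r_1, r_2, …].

beam 1: φ=-135°, α=210°
  cosα=-0.8660 sinα=-0.5000 | (1,2) | tMaxX 0.1732 tMaxY 1.6800 | tΔX 1.1547 tΔY 2.0000
    t=0.1732 [x] (0,2) — stop
  → r_1 = 0.1732
beam 2: φ=-90°, α=255°
  cosα=-0.2588 sinα=-0.9659 | (1,2) | tMaxX 0.5796 tMaxY 0.8696 | tΔX 3.8637 tΔY 1.0353
    t=0.5796 [x] (0,2) — stop
  → r_2 = 0.5796
beam 3: φ=-45°, α=300°
  cosα=0.5000 sinα=-0.8660 | (1,2) | tMaxX 1.7000 tMaxY 0.9699 | tΔX 2.0000 tΔY 1.1547
    t=0.9699 [y] (1,1)
    t=1.7000 [x] (2,1)
    t=2.1246 [y] (2,0) — stop
  → r_3 = 2.1246
beam 4: φ=0°, α=345°
  cosα=0.9659 sinα=-0.2588 | (1,2) | tMaxX 0.8800 tMaxY 3.2455 | tΔX 1.0353 tΔY 3.8637
    t=0.8800 [x] (2,2)
    t=1.9153 [x] (3,2)
    t=2.9505 [x] (4,2)
    t=3.2455 [y] (4,1)
    t=3.9858 [x] (5,1) — stop
  → r_4 = 3.9858
beam 5: φ=45°, α=30°
  cosα=0.8660 sinα=0.5000 | (1,2) | tMaxX 0.9815 tMaxY 0.3200 | tΔX 1.1547 tΔY 2.0000
    t=0.3200 [y] (1,3)
    t=0.9815 [x] (2,3)
    t=2.1362 [x] (3,3)
    t=2.3200 [y] (3,4)
    t=3.2909 [x] (4,4)
    t=4.3200 [y] (4,5) — stop
  → r_5 = 4.3200
beam 6: φ=90°, α=75°
  cosα=0.2588 sinα=0.9659 | (1,2) | tMaxX 3.2841 tMaxY 0.1656 | tΔX 3.8637 tΔY 1.0353
    t=0.1656 [y] (1,3)
    t=1.2009 [y] (1,4) — stop
  → r_6 = 1.2009
beam 7: φ=135°, α=120°
  cosα=-0.5000 sinα=0.8660 | (1,2) | tMaxX 0.3000 tMaxY 0.1848 | tΔX 2.0000 tΔY 1.1547
    t=0.1848 [y] (1,3)
    t=0.3000 [x] (0,3) — stop
  → r_7 = 0.3000

ranges = [0.1732, 0.5796, 2.1246, 3.9858, 4.3200, 1.2009, 0.3000]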